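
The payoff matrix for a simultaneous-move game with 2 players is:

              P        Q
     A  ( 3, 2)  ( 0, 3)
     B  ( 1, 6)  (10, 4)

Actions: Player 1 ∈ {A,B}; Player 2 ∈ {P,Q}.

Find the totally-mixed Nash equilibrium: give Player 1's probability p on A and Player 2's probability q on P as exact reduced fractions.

(p,q) = (2/3, 5/6)

P1 indiff ⇒ q·3+(1-q)·0 = q·1+(1-q)·10 ⇒ q(2) = (1-q)(10) ⇒ q = 5/6
P2 indiff ⇒ p·2+(1-p)·6 = p·3+(1-p)·4 ⇒ p(-1) = (1-p)(-2) ⇒ p = 2/3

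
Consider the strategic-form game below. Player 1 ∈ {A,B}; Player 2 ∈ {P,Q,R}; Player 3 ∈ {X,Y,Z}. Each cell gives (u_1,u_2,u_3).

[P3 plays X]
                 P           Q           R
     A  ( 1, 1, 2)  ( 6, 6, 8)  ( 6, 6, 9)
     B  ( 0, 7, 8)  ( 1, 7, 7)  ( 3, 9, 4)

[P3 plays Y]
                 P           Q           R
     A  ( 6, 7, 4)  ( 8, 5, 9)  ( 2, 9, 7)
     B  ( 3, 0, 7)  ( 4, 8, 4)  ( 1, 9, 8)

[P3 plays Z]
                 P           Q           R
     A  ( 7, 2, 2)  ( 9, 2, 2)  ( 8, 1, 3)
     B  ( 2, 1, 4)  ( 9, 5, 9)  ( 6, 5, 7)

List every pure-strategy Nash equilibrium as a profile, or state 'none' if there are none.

(A,P,X): not NE [P2→R gives 6>1; P3→Y gives 4>2]
(A,P,Y): not NE [P2→R gives 9>7]
(A,P,Z): not NE [P3→Y gives 4>2]
(A,Q,X): not NE [P3→Y gives 9>8]
(A,Q,Y): not NE [P2→R gives 9>5]
(A,Q,Z): not NE [P3→Y gives 9>2]
(A,R,X): NE
(A,R,Y): not NE [P3→X gives 9>7]
(A,R,Z): not NE [P2→Q gives 2>1; P3→X gives 9>3]
(B,P,X): not NE [P1→A gives 1>0; P2→R gives 9>7]
(B,P,Y): not NE [P1→A gives 6>3; P2→R gives 9>0; P3→X gives 8>7]
(B,P,Z): not NE [P1→A gives 7>2; P2→R gives 5>1; P3→X gives 8>4]
(B,Q,X): not NE [P1→A gives 6>1; P2→R gives 9>7; P3→Z gives 9>7]
(B,Q,Y): not NE [P1→A gives 8>4; P2→R gives 9>8; P3→Z gives 9>4]
(B,Q,Z): NE
(B,R,X): not NE [P1→A gives 6>3; P3→Y gives 8>4]
(B,R,Y): not NE [P1→A gives 2>1]
(B,R,Z): not NE [P1→A gives 8>6; P3→Y gives 8>7]

PSNE = {(A,R,X), (B,Q,Z)}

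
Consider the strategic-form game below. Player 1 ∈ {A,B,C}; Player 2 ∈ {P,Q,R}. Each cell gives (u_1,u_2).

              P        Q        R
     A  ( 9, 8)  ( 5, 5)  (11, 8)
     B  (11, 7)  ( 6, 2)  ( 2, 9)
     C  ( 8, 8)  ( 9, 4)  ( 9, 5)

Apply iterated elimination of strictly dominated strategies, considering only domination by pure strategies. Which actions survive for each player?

P2 drop Q (P beats it: A:8>5 B:7>2 C:8>4)
P1 drop C (A beats it: P:9>8 R:11>9)
P1→{A,B} P2→{P,R}

Remaining: P1:{A,B} P2:{P,R}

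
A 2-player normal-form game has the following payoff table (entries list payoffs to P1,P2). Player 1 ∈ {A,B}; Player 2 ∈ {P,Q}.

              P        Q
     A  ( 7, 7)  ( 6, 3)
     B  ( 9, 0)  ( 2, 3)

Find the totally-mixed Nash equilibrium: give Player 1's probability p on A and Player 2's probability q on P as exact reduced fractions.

(p,q) = (3/7, 2/3)

P1 indiff ⇒ q·7+(1-q)·6 = q·9+(1-q)·2 ⇒ q(-2) = (1-q)(-4) ⇒ q = 2/3
P2 indiff ⇒ p·7+(1-p)·0 = p·3+(1-p)·3 ⇒ p(4) = (1-p)(3) ⇒ p = 3/7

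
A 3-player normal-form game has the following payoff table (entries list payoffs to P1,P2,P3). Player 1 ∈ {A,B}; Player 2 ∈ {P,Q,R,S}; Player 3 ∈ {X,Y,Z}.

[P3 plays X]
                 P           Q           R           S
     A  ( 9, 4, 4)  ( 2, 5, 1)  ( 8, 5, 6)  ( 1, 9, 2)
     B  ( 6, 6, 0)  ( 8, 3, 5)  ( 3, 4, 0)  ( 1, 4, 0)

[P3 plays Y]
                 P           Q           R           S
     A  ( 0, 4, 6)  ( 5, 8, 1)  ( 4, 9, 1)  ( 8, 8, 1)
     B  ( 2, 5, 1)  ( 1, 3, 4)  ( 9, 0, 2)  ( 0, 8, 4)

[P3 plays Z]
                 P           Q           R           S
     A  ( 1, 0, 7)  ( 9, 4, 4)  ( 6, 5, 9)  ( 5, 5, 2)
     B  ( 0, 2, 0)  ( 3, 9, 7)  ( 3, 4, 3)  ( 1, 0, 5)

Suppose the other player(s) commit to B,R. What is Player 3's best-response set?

u_3(X vs B,R) = 0
u_3(Y vs B,R) = 2
u_3(Z vs B,R) = 3
max payoff 3 at {Z}

P3 best: {Z}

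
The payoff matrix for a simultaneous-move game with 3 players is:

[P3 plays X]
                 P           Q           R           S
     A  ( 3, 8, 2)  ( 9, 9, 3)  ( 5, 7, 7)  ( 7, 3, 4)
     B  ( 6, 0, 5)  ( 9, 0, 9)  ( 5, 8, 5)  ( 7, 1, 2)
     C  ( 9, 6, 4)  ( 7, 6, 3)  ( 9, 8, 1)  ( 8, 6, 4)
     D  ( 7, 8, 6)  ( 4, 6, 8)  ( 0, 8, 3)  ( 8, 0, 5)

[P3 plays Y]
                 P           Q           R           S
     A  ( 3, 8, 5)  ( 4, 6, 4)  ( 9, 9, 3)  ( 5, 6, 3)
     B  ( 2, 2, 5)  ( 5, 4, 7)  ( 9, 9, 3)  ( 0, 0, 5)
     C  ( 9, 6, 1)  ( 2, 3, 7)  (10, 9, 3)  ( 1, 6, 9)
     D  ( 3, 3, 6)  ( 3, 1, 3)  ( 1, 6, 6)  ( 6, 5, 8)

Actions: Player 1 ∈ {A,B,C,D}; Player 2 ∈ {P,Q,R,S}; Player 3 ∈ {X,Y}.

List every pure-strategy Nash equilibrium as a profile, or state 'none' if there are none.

(A,P,X): not NE [P1→C gives 9>3; P2→Q gives 9>8; P3→Y gives 5>2]
(A,P,Y): not NE [P1→C gives 9>3; P2→R gives 9>8]
(A,Q,X): not NE [P3→Y gives 4>3]
(A,Q,Y): not NE [P1→B gives 5>4; P2→R gives 9>6]
(A,R,X): not NE [P1→C gives 9>5; P2→Q gives 9>7]
(A,R,Y): not NE [P1→C gives 10>9; P3→X gives 7>3]
(A,S,X): not NE [P1→D gives 8>7; P2→Q gives 9>3]
(A,S,Y): not NE [P1→D gives 6>5; P2→R gives 9>6; P3→X gives 4>3]
(B,P,X): not NE [P1→C gives 9>6; P2→R gives 8>0]
(B,P,Y): not NE [P1→C gives 9>2; P2→R gives 9>2]
(B,Q,X): not NE [P2→R gives 8>0]
(B,Q,Y): not NE [P2→R gives 9>4; P3→X gives 9>7]
(B,R,X): not NE [P1→C gives 9>5]
(B,R,Y): not NE [P1→C gives 10>9; P3→X gives 5>3]
(B,S,X): not NE [P1→D gives 8>7; P2→R gives 8>1; P3→Y gives 5>2]
(B,S,Y): not NE [P1→D gives 6>0; P2→R gives 9>0]
(C,P,X): not NE [P2→R gives 8>6]
(C,P,Y): not NE [P2→R gives 9>6; P3→X gives 4>1]
(C,Q,X): not NE [P1→B gives 9>7; P2→R gives 8>6; P3→Y gives 7>3]
(C,Q,Y): not NE [P1→B gives 5>2; P2→R gives 9>3]
(C,R,X): not NE [P3→Y gives 3>1]
(C,R,Y): NE
(C,S,X): not NE [P2→R gives 8>6; P3→Y gives 9>4]
(C,S,Y): not NE [P1→D gives 6>1; P2→R gives 9>6]
(D,P,X): not NE [P1→C gives 9>7]
(D,P,Y): not NE [P1→C gives 9>3; P2→R gives 6>3]
(D,Q,X): not NE [P1→B gives 9>4; P2→R gives 8>6]
(D,Q,Y): not NE [P1→B gives 5>3; P2→R gives 6>1; P3→X gives 8>3]
(D,R,X): not NE [P1→C gives 9>0; P3→Y gives 6>3]
(D,R,Y): not NE [P1→C gives 10>1]
(D,S,X): not NE [P2→R gives 8>0; P3→Y gives 8>5]
(D,S,Y): not NE [P2→R gives 6>5]

PSNE = {(C,R,Y)}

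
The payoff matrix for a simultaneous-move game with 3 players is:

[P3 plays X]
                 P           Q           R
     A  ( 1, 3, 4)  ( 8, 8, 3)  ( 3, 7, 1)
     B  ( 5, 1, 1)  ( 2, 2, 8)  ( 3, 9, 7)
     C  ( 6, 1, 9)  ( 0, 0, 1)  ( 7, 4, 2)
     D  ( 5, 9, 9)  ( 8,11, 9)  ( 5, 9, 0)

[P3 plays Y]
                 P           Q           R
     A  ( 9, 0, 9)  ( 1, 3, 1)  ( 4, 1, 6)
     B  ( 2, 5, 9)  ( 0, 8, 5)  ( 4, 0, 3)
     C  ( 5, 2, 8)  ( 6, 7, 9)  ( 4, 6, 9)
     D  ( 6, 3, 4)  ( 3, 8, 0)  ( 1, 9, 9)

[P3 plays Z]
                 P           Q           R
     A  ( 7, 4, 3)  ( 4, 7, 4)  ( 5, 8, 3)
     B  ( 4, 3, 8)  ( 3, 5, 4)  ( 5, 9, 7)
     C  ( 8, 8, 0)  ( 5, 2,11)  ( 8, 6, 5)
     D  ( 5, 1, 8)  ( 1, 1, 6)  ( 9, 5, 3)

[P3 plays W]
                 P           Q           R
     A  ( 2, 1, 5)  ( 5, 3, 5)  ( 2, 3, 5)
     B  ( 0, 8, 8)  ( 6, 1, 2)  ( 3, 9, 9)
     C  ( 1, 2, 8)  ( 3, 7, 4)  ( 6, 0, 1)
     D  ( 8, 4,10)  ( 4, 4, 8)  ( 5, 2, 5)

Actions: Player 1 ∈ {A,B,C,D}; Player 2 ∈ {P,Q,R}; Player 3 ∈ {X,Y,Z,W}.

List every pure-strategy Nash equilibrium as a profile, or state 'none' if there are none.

(A,P,X): not NE [P1→C gives 6>1; P2→Q gives 8>3; P3→Y gives 9>4]
(A,P,Y): not NE [P2→Q gives 3>0]
(A,P,Z): not NE [P1→C gives 8>7; P2→R gives 8>4; P3→Y gives 9>3]
(A,P,W): not NE [P1→D gives 8>2; P2→R gives 3>1; P3→Y gives 9>5]
(A,Q,X): not NE [P3→W gives 5>3]
(A,Q,Y): not NE [P1→C gives 6>1; P3→W gives 5>1]
(A,Q,Z): not NE [P1→C gives 5>4; P2→R gives 8>7; P3→W gives 5>4]
(A,Q,W): not NE [P1→B gives 6>5]
(A,R,X): not NE [P1→C gives 7>3; P2→Q gives 8>7; P3→Y gives 6>1]
(A,R,Y): not NE [P2→Q gives 3>1]
(A,R,Z): not NE [P1→D gives 9>5; P3→Y gives 6>3]
(A,R,W): not NE [P1→C gives 6>2; P3→Y gives 6>5]
(B,P,X): not NE [P1→C gives 6>5; P2→R gives 9>1; P3→Y gives 9>1]
(B,P,Y): not NE [P1→A gives 9>2; P2→Q gives 8>5]
(B,P,Z): not NE [P1→C gives 8>4; P2→R gives 9>3; P3→Y gives 9>8]
(B,P,W): not NE [P1→D gives 8>0; P2→R gives 9>8; P3→Y gives 9>8]
(B,Q,X): not NE [P1→D gives 8>2; P2→R gives 9>2]
(B,Q,Y): not NE [P1→C gives 6>0; P3→X gives 8>5]
(B,Q,Z): not NE [P1→C gives 5>3; P2→R gives 9>5; P3→X gives 8>4]
(B,Q,W): not NE [P2→R gives 9>1; P3→X gives 8>2]
(B,R,X): not NE [P1→C gives 7>3; P3→W gives 9>7]
(B,R,Y): not NE [P2→Q gives 8>0; P3→W gives 9>3]
(B,R,Z): not NE [P1→D gives 9>5; P3→W gives 9>7]
(B,R,W): not NE [P1→C gives 6>3]
(C,P,X): not NE [P2→R gives 4>1]
(C,P,Y): not NE [P1→A gives 9>5; P2→Q gives 7>2; P3→X gives 9>8]
(C,P,Z): not NE [P3→X gives 9>0]
(C,P,W): not NE [P1→D gives 8>1; P2→Q gives 7>2; P3→X gives 9>8]
(C,Q,X): not NE [P1→D gives 8>0; P2→R gives 4>0; P3→Z gives 11>1]
(C,Q,Y): not NE [P3→Z gives 11>9]
(C,Q,Z): not NE [P2→P gives 8>2]
(C,Q,W): not NE [P1→B gives 6>3; P3→Z gives 11>4]
(C,R,X): not NE [P3→Y gives 9>2]
(C,R,Y): not NE [P2→Q gives 7>6]
(C,R,Z): not NE [P1→D gives 9>8; P2→P gives 8>6; P3→Y gives 9>5]
(C,R,W): not NE [P2→Q gives 7>0; P3→Y gives 9>1]
(D,P,X): not NE [P1→C gives 6>5; P2→Q gives 11>9; P3→W gives 10>9]
(D,P,Y): not NE [P1→A gives 9>6; P2→R gives 9>3; P3→W gives 10>4]
(D,P,Z): not NE [P1→C gives 8>5; P2→R gives 5>1; P3→W gives 10>8]
(D,P,W): NE
(D,Q,X): NE
(D,Q,Y): not NE [P1→C gives 6>3; P2→R gives 9>8; P3→X gives 9>0]
(D,Q,Z): not NE [P1→C gives 5>1; P2→R gives 5>1; P3→X gives 9>6]
(D,Q,W): not NE [P1→B gives 6>4; P3→X gives 9>8]
(D,R,X): not NE [P1→C gives 7>5; P2→Q gives 11>9; P3→Y gives 9>0]
(D,R,Y): not NE [P1→C gives 4>1]
(D,R,Z): not NE [P3→Y gives 9>3]
(D,R,W): not NE [P1→C gives 6>5; P2→Q gives 4>2; P3→Y gives 9>5]

NE set: (D,P,W), (D,Q,X)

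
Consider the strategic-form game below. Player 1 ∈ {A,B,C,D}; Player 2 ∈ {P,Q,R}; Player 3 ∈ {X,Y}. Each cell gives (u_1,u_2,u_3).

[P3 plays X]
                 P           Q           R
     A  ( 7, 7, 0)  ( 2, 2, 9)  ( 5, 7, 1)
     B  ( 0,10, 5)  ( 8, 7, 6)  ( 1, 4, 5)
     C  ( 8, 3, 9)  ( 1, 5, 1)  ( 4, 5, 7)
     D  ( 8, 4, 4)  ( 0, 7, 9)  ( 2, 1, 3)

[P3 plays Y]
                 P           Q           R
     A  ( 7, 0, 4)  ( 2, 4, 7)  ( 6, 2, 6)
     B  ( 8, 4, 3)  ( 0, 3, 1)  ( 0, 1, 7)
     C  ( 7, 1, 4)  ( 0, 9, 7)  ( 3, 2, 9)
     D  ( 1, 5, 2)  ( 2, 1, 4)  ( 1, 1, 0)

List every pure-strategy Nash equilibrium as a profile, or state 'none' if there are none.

No pure NE.

(A,P,X): not NE [P1→D gives 8>7; P3→Y gives 4>0]
(A,P,Y): not NE [P1→B gives 8>7; P2→Q gives 4>0]
(A,Q,X): not NE [P1→B gives 8>2; P2→R gives 7>2]
(A,Q,Y): not NE [P3→X gives 9>7]
(A,R,X): not NE [P3→Y gives 6>1]
(A,R,Y): not NE [P2→Q gives 4>2]
(B,P,X): not NE [P1→D gives 8>0]
(B,P,Y): not NE [P3→X gives 5>3]
(B,Q,X): not NE [P2→P gives 10>7]
(B,Q,Y): not NE [P1→D gives 2>0; P2→P gives 4>3; P3→X gives 6>1]
(B,R,X): not NE [P1→A gives 5>1; P2→P gives 10>4; P3→Y gives 7>5]
(B,R,Y): not NE [P1→A gives 6>0; P2→P gives 4>1]
(C,P,X): not NE [P2→R gives 5>3]
(C,P,Y): not NE [P1→B gives 8>7; P2→Q gives 9>1; P3→X gives 9>4]
(C,Q,X): not NE [P1→B gives 8>1; P3→Y gives 7>1]
(C,Q,Y): not NE [P1→D gives 2>0]
(C,R,X): not NE [P1→A gives 5>4; P3→Y gives 9>7]
(C,R,Y): not NE [P1→A gives 6>3; P2→Q gives 9>2]
(D,P,X): not NE [P2→Q gives 7>4]
(D,P,Y): not NE [P1→B gives 8>1; P3→X gives 4>2]
(D,Q,X): not NE [P1→B gives 8>0]
(D,Q,Y): not NE [P2→P gives 5>1; P3→X gives 9>4]
(D,R,X): not NE [P1→A gives 5>2; P2→Q gives 7>1]
(D,R,Y): not NE [P1→A gives 6>1; P2→P gives 5>1; P3→X gives 3>0]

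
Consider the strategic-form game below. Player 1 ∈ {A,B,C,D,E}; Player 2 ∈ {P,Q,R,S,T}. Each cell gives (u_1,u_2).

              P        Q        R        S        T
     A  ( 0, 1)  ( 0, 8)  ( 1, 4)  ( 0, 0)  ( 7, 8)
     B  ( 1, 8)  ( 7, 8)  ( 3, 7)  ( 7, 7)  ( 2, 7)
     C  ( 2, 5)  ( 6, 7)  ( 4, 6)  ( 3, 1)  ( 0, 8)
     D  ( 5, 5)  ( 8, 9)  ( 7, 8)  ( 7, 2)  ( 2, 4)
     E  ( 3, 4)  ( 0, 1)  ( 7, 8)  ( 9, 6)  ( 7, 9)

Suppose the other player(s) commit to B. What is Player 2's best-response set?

u_2(P vs B) = 8
u_2(Q vs B) = 8
u_2(R vs B) = 7
u_2(S vs B) = 7
u_2(T vs B) = 7
max payoff 8 at {P,Q}

P2 best: {P,Q}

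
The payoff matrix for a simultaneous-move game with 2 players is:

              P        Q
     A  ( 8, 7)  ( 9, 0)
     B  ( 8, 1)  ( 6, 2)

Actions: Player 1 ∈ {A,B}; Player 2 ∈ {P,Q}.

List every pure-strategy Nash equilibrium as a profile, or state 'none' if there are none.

(A,P): NE
(A,Q): not NE [P2→P gives 7>0]
(B,P): not NE [P2→Q gives 2>1]
(B,Q): not NE [P1→A gives 9>6]

Nash profiles: (A,P)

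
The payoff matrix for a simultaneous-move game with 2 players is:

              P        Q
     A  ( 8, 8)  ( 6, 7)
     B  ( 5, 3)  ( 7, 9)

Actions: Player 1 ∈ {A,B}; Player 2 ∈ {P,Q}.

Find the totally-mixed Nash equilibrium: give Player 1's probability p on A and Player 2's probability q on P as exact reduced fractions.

(p,q) = (6/7, 1/4)

P1 indiff ⇒ q·8+(1-q)·6 = q·5+(1-q)·7 ⇒ q(3) = (1-q)(1) ⇒ q = 1/4
P2 indiff ⇒ p·8+(1-p)·3 = p·7+(1-p)·9 ⇒ p(1) = (1-p)(6) ⇒ p = 6/7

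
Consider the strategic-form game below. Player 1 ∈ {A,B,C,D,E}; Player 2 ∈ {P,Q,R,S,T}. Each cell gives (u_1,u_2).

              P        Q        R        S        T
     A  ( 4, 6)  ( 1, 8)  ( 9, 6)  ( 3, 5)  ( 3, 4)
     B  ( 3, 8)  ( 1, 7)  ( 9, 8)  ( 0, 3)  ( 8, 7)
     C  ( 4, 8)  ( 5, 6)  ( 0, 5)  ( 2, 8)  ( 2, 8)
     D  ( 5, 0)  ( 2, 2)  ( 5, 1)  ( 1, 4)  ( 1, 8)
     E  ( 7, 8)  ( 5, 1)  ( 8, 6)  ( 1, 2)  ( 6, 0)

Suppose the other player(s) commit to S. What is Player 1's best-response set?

u_1(A vs S) = 3
u_1(B vs S) = 0
u_1(C vs S) = 2
u_1(D vs S) = 1
u_1(E vs S) = 1
max payoff 3 at {A}

BR_1 = {A}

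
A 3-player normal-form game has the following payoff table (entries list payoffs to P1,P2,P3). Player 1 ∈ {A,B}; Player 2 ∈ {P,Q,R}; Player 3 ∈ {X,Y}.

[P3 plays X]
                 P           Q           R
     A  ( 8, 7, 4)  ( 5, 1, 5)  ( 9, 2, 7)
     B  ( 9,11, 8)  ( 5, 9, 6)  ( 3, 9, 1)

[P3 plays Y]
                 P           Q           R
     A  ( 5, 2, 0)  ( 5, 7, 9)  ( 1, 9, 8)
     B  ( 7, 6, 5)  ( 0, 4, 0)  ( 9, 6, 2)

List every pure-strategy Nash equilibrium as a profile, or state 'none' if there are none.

PSNE = {(B,P,X), (B,R,Y)}

(A,P,X): not NE [P1→B gives 9>8]
(A,P,Y): not NE [P1→B gives 7>5; P2→R gives 9>2; P3→X gives 4>0]
(A,Q,X): not NE [P2→P gives 7>1; P3→Y gives 9>5]
(A,Q,Y): not NE [P2→R gives 9>7]
(A,R,X): not NE [P2→P gives 7>2; P3→Y gives 8>7]
(A,R,Y): not NE [P1→B gives 9>1]
(B,P,X): NE
(B,P,Y): not NE [P3→X gives 8>5]
(B,Q,X): not NE [P2→P gives 11>9]
(B,Q,Y): not NE [P1→A gives 5>0; P2→R gives 6>4; P3→X gives 6>0]
(B,R,X): not NE [P1→A gives 9>3; P2→P gives 11>9; P3→Y gives 2>1]
(B,R,Y): NE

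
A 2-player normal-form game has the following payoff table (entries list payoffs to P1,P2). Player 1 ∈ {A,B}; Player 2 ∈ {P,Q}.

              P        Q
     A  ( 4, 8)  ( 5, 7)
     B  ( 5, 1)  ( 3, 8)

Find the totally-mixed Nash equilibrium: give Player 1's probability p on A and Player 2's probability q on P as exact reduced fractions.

P1 indiff ⇒ q·4+(1-q)·5 = q·5+(1-q)·3 ⇒ q(-1) = (1-q)(-2) ⇒ q = 2/3
P2 indiff ⇒ p·8+(1-p)·1 = p·7+(1-p)·8 ⇒ p(1) = (1-p)(7) ⇒ p = 7/8

p=7/8, q=2/3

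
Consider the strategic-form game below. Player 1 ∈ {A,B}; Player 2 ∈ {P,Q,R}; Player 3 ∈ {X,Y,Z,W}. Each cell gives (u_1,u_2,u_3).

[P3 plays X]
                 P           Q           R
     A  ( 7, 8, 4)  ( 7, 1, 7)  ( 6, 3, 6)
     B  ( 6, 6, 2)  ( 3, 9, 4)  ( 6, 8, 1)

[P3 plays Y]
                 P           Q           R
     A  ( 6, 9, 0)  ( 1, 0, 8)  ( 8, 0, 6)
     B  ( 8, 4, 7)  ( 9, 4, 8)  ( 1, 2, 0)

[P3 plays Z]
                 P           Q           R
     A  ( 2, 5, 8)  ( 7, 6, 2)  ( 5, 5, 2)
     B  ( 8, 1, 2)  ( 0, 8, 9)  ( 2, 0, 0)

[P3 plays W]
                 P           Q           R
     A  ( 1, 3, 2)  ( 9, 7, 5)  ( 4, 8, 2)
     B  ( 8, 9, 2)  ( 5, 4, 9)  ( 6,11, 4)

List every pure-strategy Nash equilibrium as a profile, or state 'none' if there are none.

NE set: (B,P,Y), (B,R,W)

(A,P,X): not NE [P3→Z gives 8>4]
(A,P,Y): not NE [P1→B gives 8>6; P3→Z gives 8>0]
(A,P,Z): not NE [P1→B gives 8>2; P2→Q gives 6>5]
(A,P,W): not NE [P1→B gives 8>1; P2→R gives 8>3; P3→Z gives 8>2]
(A,Q,X): not NE [P2→P gives 8>1; P3→Y gives 8>7]
(A,Q,Y): not NE [P1→B gives 9>1; P2→P gives 9>0]
(A,Q,Z): not NE [P3→Y gives 8>2]
(A,Q,W): not NE [P2→R gives 8>7; P3→Y gives 8>5]
(A,R,X): not NE [P2→P gives 8>3]
(A,R,Y): not NE [P2→P gives 9>0]
(A,R,Z): not NE [P2→Q gives 6>5; P3→Y gives 6>2]
(A,R,W): not NE [P1→B gives 6>4; P3→Y gives 6>2]
(B,P,X): not NE [P1→A gives 7>6; P2→Q gives 9>6; P3→Y gives 7>2]
(B,P,Y): NE
(B,P,Z): not NE [P2→Q gives 8>1; P3→Y gives 7>2]
(B,P,W): not NE [P2→R gives 11>9; P3→Y gives 7>2]
(B,Q,X): not NE [P1→A gives 7>3; P3→W gives 9>4]
(B,Q,Y): not NE [P3→W gives 9>8]
(B,Q,Z): not NE [P1→A gives 7>0]
(B,Q,W): not NE [P1→A gives 9>5; P2→R gives 11>4]
(B,R,X): not NE [P2→Q gives 9>8; P3→W gives 4>1]
(B,R,Y): not NE [P1→A gives 8>1; P2→Q gives 4>2; P3→W gives 4>0]
(B,R,Z): not NE [P1→A gives 5>2; P2→Q gives 8>0; P3→W gives 4>0]
(B,R,W): NE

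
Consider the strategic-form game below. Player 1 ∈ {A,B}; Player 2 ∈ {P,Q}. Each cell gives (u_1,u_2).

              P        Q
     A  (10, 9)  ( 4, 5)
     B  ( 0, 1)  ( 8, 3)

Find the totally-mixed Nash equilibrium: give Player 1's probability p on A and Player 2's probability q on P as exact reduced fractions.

P1 mixes 1/3 on A; P2 mixes 2/7 on P

P1 indiff ⇒ q·10+(1-q)·4 = q·0+(1-q)·8 ⇒ q(10) = (1-q)(4) ⇒ q = 2/7
P2 indiff ⇒ p·9+(1-p)·1 = p·5+(1-p)·3 ⇒ p(4) = (1-p)(2) ⇒ p = 1/3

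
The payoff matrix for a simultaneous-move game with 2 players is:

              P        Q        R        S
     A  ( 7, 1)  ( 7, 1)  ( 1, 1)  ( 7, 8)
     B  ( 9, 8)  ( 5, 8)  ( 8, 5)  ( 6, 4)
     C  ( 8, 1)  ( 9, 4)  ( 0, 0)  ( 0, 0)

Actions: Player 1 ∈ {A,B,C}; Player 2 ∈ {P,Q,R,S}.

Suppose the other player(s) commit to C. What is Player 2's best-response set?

u_2(P vs C) = 1
u_2(Q vs C) = 4
u_2(R vs C) = 0
u_2(S vs C) = 0
max payoff 4 at {Q}

BR_2 = {Q}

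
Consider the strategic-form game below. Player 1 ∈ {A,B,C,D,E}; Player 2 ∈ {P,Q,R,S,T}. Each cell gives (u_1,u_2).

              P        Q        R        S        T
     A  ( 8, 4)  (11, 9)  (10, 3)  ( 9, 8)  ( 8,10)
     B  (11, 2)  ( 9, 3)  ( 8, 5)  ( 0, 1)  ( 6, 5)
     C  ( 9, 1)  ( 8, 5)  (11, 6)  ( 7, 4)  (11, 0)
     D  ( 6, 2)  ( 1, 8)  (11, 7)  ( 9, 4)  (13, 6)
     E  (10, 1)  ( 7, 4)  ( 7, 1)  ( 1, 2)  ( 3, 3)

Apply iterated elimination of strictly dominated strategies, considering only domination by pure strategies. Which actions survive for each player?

Survivors P1:{A,C,D} P2:{Q,R,T}

P2 drop P (Q beats it: A:9>4 B:3>2 C:5>1 D:8>2 E:4>1)
P1 drop B (A beats it: Q:11>9 R:10>8 S:9>0 T:8>6)
P1 drop E (A beats it: Q:11>7 R:10>7 S:9>1 T:8>3)
P2 drop S (Q beats it: A:9>8 C:5>4 D:8>4)
P1→{A,C,D} P2→{Q,R,T}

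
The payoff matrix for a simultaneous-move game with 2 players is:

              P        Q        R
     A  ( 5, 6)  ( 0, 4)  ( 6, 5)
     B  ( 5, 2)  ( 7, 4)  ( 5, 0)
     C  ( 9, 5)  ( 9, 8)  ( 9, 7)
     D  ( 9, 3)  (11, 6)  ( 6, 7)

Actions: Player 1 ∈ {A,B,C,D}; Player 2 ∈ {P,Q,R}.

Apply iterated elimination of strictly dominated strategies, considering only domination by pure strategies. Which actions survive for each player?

P1 drop A (C beats it: P:9>5 Q:9>0 R:9>6)
P1 drop B (C beats it: P:9>5 Q:9>7 R:9>5)
P2 drop P (Q beats it: C:8>5 D:6>3)
P1→{C,D} P2→{Q,R}

Survivors P1:{C,D} P2:{Q,R}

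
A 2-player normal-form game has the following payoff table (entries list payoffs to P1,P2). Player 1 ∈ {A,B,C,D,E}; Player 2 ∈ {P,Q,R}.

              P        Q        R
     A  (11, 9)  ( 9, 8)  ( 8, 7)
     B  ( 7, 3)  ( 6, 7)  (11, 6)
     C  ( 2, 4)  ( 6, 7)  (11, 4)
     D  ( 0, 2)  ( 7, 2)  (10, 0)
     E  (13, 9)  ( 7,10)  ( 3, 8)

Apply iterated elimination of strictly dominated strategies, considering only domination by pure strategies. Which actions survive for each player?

Survivors P1:{A,E} P2:{P,Q}

P2 drop R (Q beats it: A:8>7 B:7>6 C:7>4 D:2>0 E:10>8)
P1 drop B (A beats it: P:11>7 Q:9>6)
P1 drop C (A beats it: P:11>2 Q:9>6)
P1 drop D (A beats it: P:11>0 Q:9>7)
P1→{A,E} P2→{P,Q}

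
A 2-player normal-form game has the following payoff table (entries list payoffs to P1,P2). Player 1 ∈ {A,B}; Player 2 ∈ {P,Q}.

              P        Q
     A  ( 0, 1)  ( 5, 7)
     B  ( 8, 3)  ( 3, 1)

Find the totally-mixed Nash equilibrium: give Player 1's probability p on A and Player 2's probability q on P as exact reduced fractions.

P1 indiff ⇒ q·0+(1-q)·5 = q·8+(1-q)·3 ⇒ q(-8) = (1-q)(-2) ⇒ q = 1/5
P2 indiff ⇒ p·1+(1-p)·3 = p·7+(1-p)·1 ⇒ p(-6) = (1-p)(-2) ⇒ p = 1/4

P1 mixes 1/4 on A; P2 mixes 1/5 on P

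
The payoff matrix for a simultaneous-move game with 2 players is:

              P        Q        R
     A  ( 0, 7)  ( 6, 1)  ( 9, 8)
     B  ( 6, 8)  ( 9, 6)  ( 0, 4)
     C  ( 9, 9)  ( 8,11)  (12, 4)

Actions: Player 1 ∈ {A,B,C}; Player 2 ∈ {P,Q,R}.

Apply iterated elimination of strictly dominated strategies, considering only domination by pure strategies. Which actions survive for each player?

Survivors P1:{B,C} P2:{P,Q}

P1 drop A (C beats it: P:9>0 Q:8>6 R:12>9)
P2 drop R (P beats it: B:8>4 C:9>4)
P1→{B,C} P2→{P,Q}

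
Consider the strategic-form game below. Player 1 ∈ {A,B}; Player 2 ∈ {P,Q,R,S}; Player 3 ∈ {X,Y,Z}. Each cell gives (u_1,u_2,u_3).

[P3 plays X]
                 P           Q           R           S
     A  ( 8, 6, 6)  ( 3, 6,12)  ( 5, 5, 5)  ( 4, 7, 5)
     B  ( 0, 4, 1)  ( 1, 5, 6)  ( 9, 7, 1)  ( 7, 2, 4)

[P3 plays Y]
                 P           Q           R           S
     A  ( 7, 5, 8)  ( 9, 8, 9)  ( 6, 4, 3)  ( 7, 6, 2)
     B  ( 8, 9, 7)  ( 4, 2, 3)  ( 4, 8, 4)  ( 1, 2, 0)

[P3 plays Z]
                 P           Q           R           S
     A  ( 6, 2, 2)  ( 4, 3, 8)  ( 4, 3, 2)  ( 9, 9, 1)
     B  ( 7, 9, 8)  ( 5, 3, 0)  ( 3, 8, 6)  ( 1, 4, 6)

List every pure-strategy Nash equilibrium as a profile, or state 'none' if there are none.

(A,P,X): not NE [P2→S gives 7>6; P3→Y gives 8>6]
(A,P,Y): not NE [P1→B gives 8>7; P2→Q gives 8>5]
(A,P,Z): not NE [P1→B gives 7>6; P2→S gives 9>2; P3→Y gives 8>2]
(A,Q,X): not NE [P2→S gives 7>6]
(A,Q,Y): not NE [P3→X gives 12>9]
(A,Q,Z): not NE [P1→B gives 5>4; P2→S gives 9>3; P3→X gives 12>8]
(A,R,X): not NE [P1→B gives 9>5; P2→S gives 7>5]
(A,R,Y): not NE [P2→Q gives 8>4; P3→X gives 5>3]
(A,R,Z): not NE [P2→S gives 9>3; P3→X gives 5>2]
(A,S,X): not NE [P1→B gives 7>4]
(A,S,Y): not NE [P2→Q gives 8>6; P3→X gives 5>2]
(A,S,Z): not NE [P3→X gives 5>1]
(B,P,X): not NE [P1→A gives 8>0; P2→R gives 7>4; P3→Z gives 8>1]
(B,P,Y): not NE [P3→Z gives 8>7]
(B,P,Z): NE
(B,Q,X): not NE [P1→A gives 3>1; P2→R gives 7>5]
(B,Q,Y): not NE [P1→A gives 9>4; P2→P gives 9>2; P3→X gives 6>3]
(B,Q,Z): not NE [P2→P gives 9>3; P3→X gives 6>0]
(B,R,X): not NE [P3→Z gives 6>1]
(B,R,Y): not NE [P1→A gives 6>4; P2→P gives 9>8; P3→Z gives 6>4]
(B,R,Z): not NE [P1→A gives 4>3; P2→P gives 9>8]
(B,S,X): not NE [P2→R gives 7>2; P3→Z gives 6>4]
(B,S,Y): not NE [P1→A gives 7>1; P2→P gives 9>2; P3→Z gives 6>0]
(B,S,Z): not NE [P1→A gives 9>1; P2→P gives 9>4]

Nash profiles: (B,P,Z)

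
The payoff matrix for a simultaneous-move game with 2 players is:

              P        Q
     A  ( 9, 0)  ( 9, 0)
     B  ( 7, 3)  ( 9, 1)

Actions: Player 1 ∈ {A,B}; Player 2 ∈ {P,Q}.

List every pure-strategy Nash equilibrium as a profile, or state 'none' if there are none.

Nash profiles: (A,P), (A,Q)

(A,P): NE
(A,Q): NE
(B,P): not NE [P1→A gives 9>7]
(B,Q): not NE [P2→P gives 3>1]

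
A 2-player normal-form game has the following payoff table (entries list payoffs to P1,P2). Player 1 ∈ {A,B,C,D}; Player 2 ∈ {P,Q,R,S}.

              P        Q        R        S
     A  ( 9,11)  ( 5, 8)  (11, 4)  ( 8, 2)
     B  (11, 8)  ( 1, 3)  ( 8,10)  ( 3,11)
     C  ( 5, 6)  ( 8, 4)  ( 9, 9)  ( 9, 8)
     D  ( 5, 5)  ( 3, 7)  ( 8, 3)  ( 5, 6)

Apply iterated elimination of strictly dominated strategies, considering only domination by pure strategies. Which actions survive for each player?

P1 drop D (A beats it: P:9>5 Q:5>3 R:11>8 S:8>5)
P2 drop Q (P beats it: A:11>8 B:8>3 C:6>4)
P1→{A,B,C} P2→{P,R,S}

IESDS → P1:{A,B,C} P2:{P,R,S}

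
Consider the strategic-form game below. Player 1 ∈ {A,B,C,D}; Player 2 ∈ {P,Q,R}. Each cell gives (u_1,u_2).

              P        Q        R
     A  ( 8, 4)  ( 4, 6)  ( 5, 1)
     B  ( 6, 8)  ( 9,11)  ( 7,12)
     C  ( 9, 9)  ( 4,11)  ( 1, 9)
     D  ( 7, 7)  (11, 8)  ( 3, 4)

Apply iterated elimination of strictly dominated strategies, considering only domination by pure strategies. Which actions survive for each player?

P2 drop P (Q beats it: A:6>4 B:11>8 C:11>9 D:8>7)
P1 drop A (B beats it: Q:9>4 R:7>5)
P1 drop C (B beats it: Q:9>4 R:7>1)
P1→{B,D} P2→{Q,R}

Survivors P1:{B,D} P2:{Q,R}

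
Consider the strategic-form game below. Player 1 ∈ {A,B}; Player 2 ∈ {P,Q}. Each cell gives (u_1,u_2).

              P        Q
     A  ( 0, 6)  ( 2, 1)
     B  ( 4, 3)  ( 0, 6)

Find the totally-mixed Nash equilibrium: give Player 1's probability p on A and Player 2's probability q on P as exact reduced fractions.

(p,q) = (3/8, 1/3)

P1 indiff ⇒ q·0+(1-q)·2 = q·4+(1-q)·0 ⇒ q(-4) = (1-q)(-2) ⇒ q = 1/3
P2 indiff ⇒ p·6+(1-p)·3 = p·1+(1-p)·6 ⇒ p(5) = (1-p)(3) ⇒ p = 3/8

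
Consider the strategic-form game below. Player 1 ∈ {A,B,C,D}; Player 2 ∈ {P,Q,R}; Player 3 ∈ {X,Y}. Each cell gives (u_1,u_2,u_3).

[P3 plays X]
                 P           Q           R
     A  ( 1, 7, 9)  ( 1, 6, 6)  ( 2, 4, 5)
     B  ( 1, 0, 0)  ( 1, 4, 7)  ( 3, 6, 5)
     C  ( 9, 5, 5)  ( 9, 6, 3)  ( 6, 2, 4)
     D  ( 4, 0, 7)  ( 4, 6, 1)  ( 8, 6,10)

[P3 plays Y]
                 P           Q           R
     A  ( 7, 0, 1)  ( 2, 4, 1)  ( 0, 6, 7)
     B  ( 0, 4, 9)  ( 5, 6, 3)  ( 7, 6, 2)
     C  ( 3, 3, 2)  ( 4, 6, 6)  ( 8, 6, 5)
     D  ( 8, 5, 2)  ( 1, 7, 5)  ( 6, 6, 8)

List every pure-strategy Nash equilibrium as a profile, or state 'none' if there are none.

Nash profiles: (C,R,Y), (D,R,X)

(A,P,X): not NE [P1→C gives 9>1]
(A,P,Y): not NE [P1→D gives 8>7; P2→R gives 6>0; P3→X gives 9>1]
(A,Q,X): not NE [P1→C gives 9>1; P2→P gives 7>6]
(A,Q,Y): not NE [P1→B gives 5>2; P2→R gives 6>4; P3→X gives 6>1]
(A,R,X): not NE [P1→D gives 8>2; P2→P gives 7>4; P3→Y gives 7>5]
(A,R,Y): not NE [P1→C gives 8>0]
(B,P,X): not NE [P1→C gives 9>1; P2→R gives 6>0; P3→Y gives 9>0]
(B,P,Y): not NE [P1→D gives 8>0; P2→R gives 6>4]
(B,Q,X): not NE [P1→C gives 9>1; P2→R gives 6>4]
(B,Q,Y): not NE [P3→X gives 7>3]
(B,R,X): not NE [P1→D gives 8>3]
(B,R,Y): not NE [P1→C gives 8>7; P3→X gives 5>2]
(C,P,X): not NE [P2→Q gives 6>5]
(C,P,Y): not NE [P1→D gives 8>3; P2→R gives 6>3; P3→X gives 5>2]
(C,Q,X): not NE [P3→Y gives 6>3]
(C,Q,Y): not NE [P1→B gives 5>4]
(C,R,X): not NE [P1→D gives 8>6; P2→Q gives 6>2; P3→Y gives 5>4]
(C,R,Y): NE
(D,P,X): not NE [P1→C gives 9>4; P2→R gives 6>0]
(D,P,Y): not NE [P2→Q gives 7>5; P3→X gives 7>2]
(D,Q,X): not NE [P1→C gives 9>4; P3→Y gives 5>1]
(D,Q,Y): not NE [P1→B gives 5>1]
(D,R,X): NE
(D,R,Y): not NE [P1→C gives 8>6; P2→Q gives 7>6; P3→X gives 10>8]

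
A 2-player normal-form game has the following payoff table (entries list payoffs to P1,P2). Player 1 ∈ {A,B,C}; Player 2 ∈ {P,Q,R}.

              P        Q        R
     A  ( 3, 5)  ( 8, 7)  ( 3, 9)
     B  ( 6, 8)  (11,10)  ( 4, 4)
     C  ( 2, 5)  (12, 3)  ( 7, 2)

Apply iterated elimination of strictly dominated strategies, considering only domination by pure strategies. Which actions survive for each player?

IESDS → P1:{B,C} P2:{P,Q}

P1 drop A (B beats it: P:6>3 Q:11>8 R:4>3)
P2 drop R (P beats it: B:8>4 C:5>2)
P1→{B,C} P2→{P,Q}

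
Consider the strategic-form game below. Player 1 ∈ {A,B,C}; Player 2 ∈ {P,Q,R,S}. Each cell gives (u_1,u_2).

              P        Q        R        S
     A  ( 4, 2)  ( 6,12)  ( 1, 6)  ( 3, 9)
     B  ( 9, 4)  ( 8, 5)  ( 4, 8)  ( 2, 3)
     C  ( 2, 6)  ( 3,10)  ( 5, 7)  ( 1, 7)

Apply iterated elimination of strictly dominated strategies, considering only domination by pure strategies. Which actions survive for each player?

P2 drop P (Q beats it: A:12>2 B:5>4 C:10>6)
P2 drop S (Q beats it: A:12>9 B:5>3 C:10>7)
P1 drop A (B beats it: Q:8>6 R:4>1)
P1→{B,C} P2→{Q,R}

Remaining: P1:{B,C} P2:{Q,R}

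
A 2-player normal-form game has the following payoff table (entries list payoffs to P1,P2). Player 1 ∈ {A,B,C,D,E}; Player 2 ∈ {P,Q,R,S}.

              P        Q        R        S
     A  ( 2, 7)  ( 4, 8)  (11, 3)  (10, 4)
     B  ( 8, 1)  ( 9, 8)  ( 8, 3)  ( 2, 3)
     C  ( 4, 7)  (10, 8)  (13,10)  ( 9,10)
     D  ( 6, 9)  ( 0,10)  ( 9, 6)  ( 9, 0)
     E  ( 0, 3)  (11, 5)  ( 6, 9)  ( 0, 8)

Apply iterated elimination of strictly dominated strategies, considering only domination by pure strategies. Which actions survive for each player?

P2 drop P (Q beats it: A:8>7 B:8>1 C:8>7 D:10>9 E:5>3)
P1 drop B (C beats it: Q:10>9 R:13>8 S:9>2)
P1 drop D (A beats it: Q:4>0 R:11>9 S:10>9)
P1→{A,C,E} P2→{Q,R,S}

Remaining: P1:{A,C,E} P2:{Q,R,S}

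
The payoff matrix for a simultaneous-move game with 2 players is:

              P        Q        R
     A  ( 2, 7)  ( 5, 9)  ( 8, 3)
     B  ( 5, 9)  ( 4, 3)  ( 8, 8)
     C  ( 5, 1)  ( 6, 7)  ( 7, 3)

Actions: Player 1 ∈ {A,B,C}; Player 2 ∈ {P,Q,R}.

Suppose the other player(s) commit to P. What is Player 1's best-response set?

u_1(A vs P) = 2
u_1(B vs P) = 5
u_1(C vs P) = 5
max payoff 5 at {B,C}

argmax u_1 = {B,C}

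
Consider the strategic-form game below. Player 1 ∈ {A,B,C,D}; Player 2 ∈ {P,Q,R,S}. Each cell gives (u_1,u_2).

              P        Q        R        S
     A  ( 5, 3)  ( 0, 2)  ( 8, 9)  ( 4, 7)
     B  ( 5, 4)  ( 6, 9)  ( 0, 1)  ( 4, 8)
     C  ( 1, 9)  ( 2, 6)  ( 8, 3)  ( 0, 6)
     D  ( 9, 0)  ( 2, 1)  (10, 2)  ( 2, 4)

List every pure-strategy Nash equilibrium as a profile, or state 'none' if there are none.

Nash profiles: (B,Q)

(A,P): not NE [P1→D gives 9>5; P2→R gives 9>3]
(A,Q): not NE [P1→B gives 6>0; P2→R gives 9>2]
(A,R): not NE [P1→D gives 10>8]
(A,S): not NE [P2→R gives 9>7]
(B,P): not NE [P1→D gives 9>5; P2→Q gives 9>4]
(B,Q): NE
(B,R): not NE [P1→D gives 10>0; P2→Q gives 9>1]
(B,S): not NE [P2→Q gives 9>8]
(C,P): not NE [P1→D gives 9>1]
(C,Q): not NE [P1→B gives 6>2; P2→P gives 9>6]
(C,R): not NE [P1→D gives 10>8; P2→P gives 9>3]
(C,S): not NE [P1→B gives 4>0; P2→P gives 9>6]
(D,P): not NE [P2→S gives 4>0]
(D,Q): not NE [P1→B gives 6>2; P2→S gives 4>1]
(D,R): not NE [P2→S gives 4>2]
(D,S): not NE [P1→B gives 4>2]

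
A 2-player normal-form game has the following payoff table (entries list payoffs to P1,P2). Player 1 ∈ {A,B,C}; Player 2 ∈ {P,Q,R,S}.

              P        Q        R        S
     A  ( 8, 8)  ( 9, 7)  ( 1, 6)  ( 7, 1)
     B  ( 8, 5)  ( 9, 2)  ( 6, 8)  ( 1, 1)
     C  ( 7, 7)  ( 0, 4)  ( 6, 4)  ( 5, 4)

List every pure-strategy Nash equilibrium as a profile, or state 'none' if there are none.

(A,P): NE
(A,Q): not NE [P2→P gives 8>7]
(A,R): not NE [P1→C gives 6>1; P2→P gives 8>6]
(A,S): not NE [P2→P gives 8>1]
(B,P): not NE [P2→R gives 8>5]
(B,Q): not NE [P2→R gives 8>2]
(B,R): NE
(B,S): not NE [P1→A gives 7>1; P2→R gives 8>1]
(C,P): not NE [P1→B gives 8>7]
(C,Q): not NE [P1→B gives 9>0; P2→P gives 7>4]
(C,R): not NE [P2→P gives 7>4]
(C,S): not NE [P1→A gives 7>5; P2→P gives 7>4]

PSNE = {(A,P), (B,R)}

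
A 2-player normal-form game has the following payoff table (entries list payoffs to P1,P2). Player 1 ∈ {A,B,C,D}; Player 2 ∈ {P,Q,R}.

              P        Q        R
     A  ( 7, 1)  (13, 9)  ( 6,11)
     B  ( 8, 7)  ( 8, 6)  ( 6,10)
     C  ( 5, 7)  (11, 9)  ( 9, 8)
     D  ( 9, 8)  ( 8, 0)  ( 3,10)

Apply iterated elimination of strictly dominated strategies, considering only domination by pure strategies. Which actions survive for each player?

P2 drop P (R beats it: A:11>1 B:10>7 C:8>7 D:10>8)
P1 drop B (C beats it: Q:11>8 R:9>6)
P1 drop D (A beats it: Q:13>8 R:6>3)
P1→{A,C} P2→{Q,R}

Remaining: P1:{A,C} P2:{Q,R}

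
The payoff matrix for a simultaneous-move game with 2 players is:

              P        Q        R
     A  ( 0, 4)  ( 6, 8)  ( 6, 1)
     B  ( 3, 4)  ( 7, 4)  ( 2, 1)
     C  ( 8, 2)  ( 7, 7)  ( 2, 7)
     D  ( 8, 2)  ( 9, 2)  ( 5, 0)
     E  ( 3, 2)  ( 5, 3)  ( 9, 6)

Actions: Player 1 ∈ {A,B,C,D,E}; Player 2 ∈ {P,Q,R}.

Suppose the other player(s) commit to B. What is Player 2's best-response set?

u_2(P vs B) = 4
u_2(Q vs B) = 4
u_2(R vs B) = 1
max payoff 4 at {P,Q}

argmax u_2 = {P,Q}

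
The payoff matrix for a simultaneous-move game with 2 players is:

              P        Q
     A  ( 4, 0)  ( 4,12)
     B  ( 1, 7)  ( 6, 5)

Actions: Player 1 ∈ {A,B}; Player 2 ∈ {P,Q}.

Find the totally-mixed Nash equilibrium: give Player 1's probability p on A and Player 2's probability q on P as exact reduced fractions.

(p,q) = (1/7, 2/5)

P1 indiff ⇒ q·4+(1-q)·4 = q·1+(1-q)·6 ⇒ q(3) = (1-q)(2) ⇒ q = 2/5
P2 indiff ⇒ p·0+(1-p)·7 = p·12+(1-p)·5 ⇒ p(-12) = (1-p)(-2) ⇒ p = 1/7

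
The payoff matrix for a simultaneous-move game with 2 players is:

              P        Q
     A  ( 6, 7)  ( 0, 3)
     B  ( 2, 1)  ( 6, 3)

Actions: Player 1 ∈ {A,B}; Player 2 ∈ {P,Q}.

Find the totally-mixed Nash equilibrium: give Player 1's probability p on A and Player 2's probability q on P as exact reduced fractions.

P1 indiff ⇒ q·6+(1-q)·0 = q·2+(1-q)·6 ⇒ q(4) = (1-q)(6) ⇒ q = 3/5
P2 indiff ⇒ p·7+(1-p)·1 = p·3+(1-p)·3 ⇒ p(4) = (1-p)(2) ⇒ p = 1/3

p=1/3, q=3/5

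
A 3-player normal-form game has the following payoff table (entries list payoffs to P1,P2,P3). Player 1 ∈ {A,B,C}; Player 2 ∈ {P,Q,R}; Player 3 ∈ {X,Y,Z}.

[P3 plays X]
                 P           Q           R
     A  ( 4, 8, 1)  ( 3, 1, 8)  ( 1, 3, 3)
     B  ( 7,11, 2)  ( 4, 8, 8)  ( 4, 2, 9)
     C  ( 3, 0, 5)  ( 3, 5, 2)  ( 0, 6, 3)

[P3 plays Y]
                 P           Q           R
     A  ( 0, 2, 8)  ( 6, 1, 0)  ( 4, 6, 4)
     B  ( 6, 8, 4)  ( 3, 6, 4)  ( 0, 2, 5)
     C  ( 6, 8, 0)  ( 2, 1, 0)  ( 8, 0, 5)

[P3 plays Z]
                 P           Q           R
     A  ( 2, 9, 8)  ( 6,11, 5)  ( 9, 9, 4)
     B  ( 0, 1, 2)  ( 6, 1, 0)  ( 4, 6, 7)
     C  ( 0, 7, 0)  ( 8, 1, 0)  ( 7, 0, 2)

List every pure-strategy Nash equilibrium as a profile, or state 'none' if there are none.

(A,P,X): not NE [P1→B gives 7>4; P3→Z gives 8>1]
(A,P,Y): not NE [P1→C gives 6>0; P2→R gives 6>2]
(A,P,Z): not NE [P2→Q gives 11>9]
(A,Q,X): not NE [P1→B gives 4>3; P2→P gives 8>1]
(A,Q,Y): not NE [P2→R gives 6>1; P3→X gives 8>0]
(A,Q,Z): not NE [P1→C gives 8>6; P3→X gives 8>5]
(A,R,X): not NE [P1→B gives 4>1; P2→P gives 8>3; P3→Z gives 4>3]
(A,R,Y): not NE [P1→C gives 8>4]
(A,R,Z): not NE [P2→Q gives 11>9]
(B,P,X): not NE [P3→Y gives 4>2]
(B,P,Y): NE
(B,P,Z): not NE [P1→A gives 2>0; P2→R gives 6>1; P3→Y gives 4>2]
(B,Q,X): not NE [P2→P gives 11>8]
(B,Q,Y): not NE [P1→A gives 6>3; P2→P gives 8>6; P3→X gives 8>4]
(B,Q,Z): not NE [P1→C gives 8>6; P2→R gives 6>1; P3→X gives 8>0]
(B,R,X): not NE [P2→P gives 11>2]
(B,R,Y): not NE [P1→C gives 8>0; P2→P gives 8>2; P3→X gives 9>5]
(B,R,Z): not NE [P1→A gives 9>4; P3→X gives 9>7]
(C,P,X): not NE [P1→B gives 7>3; P2→R gives 6>0]
(C,P,Y): not NE [P3→X gives 5>0]
(C,P,Z): not NE [P1→A gives 2>0; P3→X gives 5>0]
(C,Q,X): not NE [P1→B gives 4>3; P2→R gives 6>5]
(C,Q,Y): not NE [P1→A gives 6>2; P2→P gives 8>1; P3→X gives 2>0]
(C,Q,Z): not NE [P2→P gives 7>1; P3→X gives 2>0]
(C,R,X): not NE [P1→B gives 4>0; P3→Y gives 5>3]
(C,R,Y): not NE [P2→P gives 8>0]
(C,R,Z): not NE [P1→A gives 9>7; P2→P gives 7>0; P3→Y gives 5>2]

Nash profiles: (B,P,Y)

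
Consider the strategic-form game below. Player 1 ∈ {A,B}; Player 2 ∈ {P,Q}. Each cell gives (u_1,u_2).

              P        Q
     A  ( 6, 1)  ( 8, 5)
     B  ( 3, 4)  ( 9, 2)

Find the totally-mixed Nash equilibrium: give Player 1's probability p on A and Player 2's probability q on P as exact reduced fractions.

P1 indiff ⇒ q·6+(1-q)·8 = q·3+(1-q)·9 ⇒ q(3) = (1-q)(1) ⇒ q = 1/4
P2 indiff ⇒ p·1+(1-p)·4 = p·5+(1-p)·2 ⇒ p(-4) = (1-p)(-2) ⇒ p = 1/3

(p,q) = (1/3, 1/4)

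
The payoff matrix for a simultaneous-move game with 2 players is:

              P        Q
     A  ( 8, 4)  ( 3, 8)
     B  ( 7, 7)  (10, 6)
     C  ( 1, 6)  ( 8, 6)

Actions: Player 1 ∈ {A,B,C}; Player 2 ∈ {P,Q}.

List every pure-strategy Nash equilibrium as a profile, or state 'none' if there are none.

(A,P): not NE [P2→Q gives 8>4]
(A,Q): not NE [P1→B gives 10>3]
(B,P): not NE [P1→A gives 8>7]
(B,Q): not NE [P2→P gives 7>6]
(C,P): not NE [P1→A gives 8>1]
(C,Q): not NE [P1→B gives 10>8]

PSNE: ∅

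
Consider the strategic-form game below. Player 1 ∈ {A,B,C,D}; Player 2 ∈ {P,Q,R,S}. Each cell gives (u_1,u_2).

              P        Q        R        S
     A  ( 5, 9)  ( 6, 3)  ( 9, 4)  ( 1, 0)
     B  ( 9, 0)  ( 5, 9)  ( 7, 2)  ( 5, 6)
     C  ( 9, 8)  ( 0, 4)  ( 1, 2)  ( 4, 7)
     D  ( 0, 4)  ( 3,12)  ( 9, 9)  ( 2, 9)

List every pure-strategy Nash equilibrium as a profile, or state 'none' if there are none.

(A,P): not NE [P1→C gives 9>5]
(A,Q): not NE [P2→P gives 9>3]
(A,R): not NE [P2→P gives 9>4]
(A,S): not NE [P1→B gives 5>1; P2→P gives 9>0]
(B,P): not NE [P2→Q gives 9>0]
(B,Q): not NE [P1→A gives 6>5]
(B,R): not NE [P1→D gives 9>7; P2→Q gives 9>2]
(B,S): not NE [P2→Q gives 9>6]
(C,P): NE
(C,Q): not NE [P1→A gives 6>0; P2→P gives 8>4]
(C,R): not NE [P1→D gives 9>1; P2→P gives 8>2]
(C,S): not NE [P1→B gives 5>4; P2→P gives 8>7]
(D,P): not NE [P1→C gives 9>0; P2→Q gives 12>4]
(D,Q): not NE [P1→A gives 6>3]
(D,R): not NE [P2→Q gives 12>9]
(D,S): not NE [P1→B gives 5>2; P2→Q gives 12>9]

PSNE = {(C,P)}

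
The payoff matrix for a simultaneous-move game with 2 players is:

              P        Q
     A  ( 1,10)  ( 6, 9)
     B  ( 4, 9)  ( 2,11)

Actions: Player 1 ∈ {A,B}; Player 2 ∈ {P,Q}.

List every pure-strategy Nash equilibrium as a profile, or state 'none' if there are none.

(A,P): not NE [P1→B gives 4>1]
(A,Q): not NE [P2→P gives 10>9]
(B,P): not NE [P2→Q gives 11>9]
(B,Q): not NE [P1→A gives 6>2]

PSNE: ∅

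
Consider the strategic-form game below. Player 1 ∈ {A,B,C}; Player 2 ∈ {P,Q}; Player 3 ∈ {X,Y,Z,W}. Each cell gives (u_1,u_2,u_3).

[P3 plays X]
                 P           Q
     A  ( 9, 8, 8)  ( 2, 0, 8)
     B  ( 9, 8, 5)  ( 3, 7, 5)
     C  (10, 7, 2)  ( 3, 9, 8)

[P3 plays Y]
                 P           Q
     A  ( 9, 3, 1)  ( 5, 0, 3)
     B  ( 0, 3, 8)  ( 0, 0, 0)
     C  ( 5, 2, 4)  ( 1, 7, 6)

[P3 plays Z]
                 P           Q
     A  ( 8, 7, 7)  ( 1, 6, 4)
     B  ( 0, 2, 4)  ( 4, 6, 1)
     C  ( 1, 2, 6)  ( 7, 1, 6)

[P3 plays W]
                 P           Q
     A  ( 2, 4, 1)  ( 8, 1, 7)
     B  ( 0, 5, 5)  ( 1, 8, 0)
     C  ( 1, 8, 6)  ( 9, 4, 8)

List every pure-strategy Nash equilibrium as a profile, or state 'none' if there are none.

Nash profiles: (C,Q,X)

(A,P,X): not NE [P1→C gives 10>9]
(A,P,Y): not NE [P3→X gives 8>1]
(A,P,Z): not NE [P3→X gives 8>7]
(A,P,W): not NE [P3→X gives 8>1]
(A,Q,X): not NE [P1→C gives 3>2; P2→P gives 8>0]
(A,Q,Y): not NE [P2→P gives 3>0; P3→X gives 8>3]
(A,Q,Z): not NE [P1→C gives 7>1; P2→P gives 7>6; P3→X gives 8>4]
(A,Q,W): not NE [P1→C gives 9>8; P2→P gives 4>1; P3→X gives 8>7]
(B,P,X): not NE [P1→C gives 10>9; P3→Y gives 8>5]
(B,P,Y): not NE [P1→A gives 9>0]
(B,P,Z): not NE [P1→A gives 8>0; P2→Q gives 6>2; P3→Y gives 8>4]
(B,P,W): not NE [P1→A gives 2>0; P2→Q gives 8>5; P3→Y gives 8>5]
(B,Q,X): not NE [P2→P gives 8>7]
(B,Q,Y): not NE [P1→A gives 5>0; P2→P gives 3>0; P3→X gives 5>0]
(B,Q,Z): not NE [P1→C gives 7>4; P3→X gives 5>1]
(B,Q,W): not NE [P1→C gives 9>1; P3→X gives 5>0]
(C,P,X): not NE [P2→Q gives 9>7; P3→W gives 6>2]
(C,P,Y): not NE [P1→A gives 9>5; P2→Q gives 7>2; P3→W gives 6>4]
(C,P,Z): not NE [P1→A gives 8>1]
(C,P,W): not NE [P1→A gives 2>1]
(C,Q,X): NE
(C,Q,Y): not NE [P1→A gives 5>1; P3→W gives 8>6]
(C,Q,Z): not NE [P2→P gives 2>1; P3→W gives 8>6]
(C,Q,W): not NE [P2→P gives 8>4]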